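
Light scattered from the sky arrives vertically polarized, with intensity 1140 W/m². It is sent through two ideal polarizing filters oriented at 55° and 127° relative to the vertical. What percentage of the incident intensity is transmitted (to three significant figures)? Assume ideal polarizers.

≈ 3.14%

I₁ = 1140 W/m² · cos²(55°) = 375 W/m².
I₂ = I₁ · cos²(72°) = 375 · 0.09549 = 35.81 W/m².
That is 3.142% of the incident intensity.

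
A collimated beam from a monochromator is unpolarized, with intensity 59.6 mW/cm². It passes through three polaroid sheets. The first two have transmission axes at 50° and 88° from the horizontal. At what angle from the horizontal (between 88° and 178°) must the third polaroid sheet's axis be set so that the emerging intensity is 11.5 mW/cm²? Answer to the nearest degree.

θ ≈ 126°

Unpolarized light through the first polarizer → I₁ = ½ I₀, now polarized at 50°.
I₂ = I₁ cos²(88° − 50°) = 0.5 I₀ · cos²(38°) = 0.3105 I₀.
Target fraction: 11.5 / 59.6 mW/cm² = 0.193 of I₀.
Need I₃/I₀ = 0.193, so cos²(θ − 88°) = 0.193 / 0.3105 = 0.6215.
θ − 88° = arccos(√0.6215) = 38.0°, giving θ ≈ 88 + 38.0 = 126.0°.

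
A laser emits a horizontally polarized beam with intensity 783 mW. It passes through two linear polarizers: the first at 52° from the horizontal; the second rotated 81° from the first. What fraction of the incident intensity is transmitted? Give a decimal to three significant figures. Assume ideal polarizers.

By Malus's law, I₁ = 783 mW · cos²(52°) = 296.8 mW.
I₂ = I₁ · cos²(81°) = 296.8 · 0.02447 = 7.263 mW.
Transmitted fraction = 0.009276.

I/I₀ ≈ 0.00928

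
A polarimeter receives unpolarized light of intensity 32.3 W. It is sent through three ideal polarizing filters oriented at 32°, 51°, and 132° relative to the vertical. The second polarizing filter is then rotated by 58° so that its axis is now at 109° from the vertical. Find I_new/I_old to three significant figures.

Before rotation:
Unpolarized light through the first polarizer → I₁ = ½ I₀, now polarized at 32°.
I₂ = I₁ cos²(51° − 32°) = 0.5 I₀ · cos²(19°) = 0.447 I₀.
I₃ = I₂ cos²(132° − 51°) = 0.447 I₀ · cos²(81°) = 0.01094 I₀.
After rotation:
Unpolarized light through the first polarizer → I₁ = ½ I₀, now polarized at 32°.
I₂ = I₁ cos²(109° − 32°) = 0.5 I₀ · cos²(77°) = 0.0253 I₀.
I₃ = I₂ cos²(132° − 109°) = 0.0253 I₀ · cos²(23°) = 0.02144 I₀.
Ratio = 0.02144 / 0.01094 = 1.96.

I_new/I_old ≈ 1.96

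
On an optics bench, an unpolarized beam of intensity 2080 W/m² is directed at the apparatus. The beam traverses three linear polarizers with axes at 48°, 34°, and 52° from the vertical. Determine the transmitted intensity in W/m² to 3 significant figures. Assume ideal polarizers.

Unpolarized light through the first polarizer → I₁ = 2080 W/m²/2 = 1040 W/m², polarized at 48°.
I₂ = I₁ · cos²(14°) = 1040 · 0.9415 = 979.1 W/m².
I₃ = I₂ · cos²(18°) = 979.1 · 0.9045 = 885.6 W/m².

I ≈ 886 W/m²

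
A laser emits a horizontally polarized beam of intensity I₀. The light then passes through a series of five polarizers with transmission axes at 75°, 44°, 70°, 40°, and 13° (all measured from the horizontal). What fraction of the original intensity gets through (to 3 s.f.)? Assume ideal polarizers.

I₁ = I₀ cos²(75° − 0°) = I₀ cos²(75°) = 0.06699 I₀.
I₂ = I₁ cos²(44° − 75°) = 0.06699 I₀ · cos²(31°) = 0.04922 I₀.
I₃ = I₂ cos²(70° − 44°) = 0.04922 I₀ · cos²(26°) = 0.03976 I₀.
I₄ = I₃ cos²(40° − 70°) = 0.03976 I₀ · cos²(30°) = 0.02982 I₀.
I₅ = I₄ cos²(13° − 40°) = 0.02982 I₀ · cos²(27°) = 0.02367 I₀.
Transmitted fraction = 0.02367.

≈ 0.0237 I₀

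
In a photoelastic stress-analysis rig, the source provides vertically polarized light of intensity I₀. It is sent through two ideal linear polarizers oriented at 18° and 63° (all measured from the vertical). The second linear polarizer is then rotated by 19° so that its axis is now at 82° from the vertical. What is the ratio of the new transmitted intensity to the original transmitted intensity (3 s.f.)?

Before rotation:
By Malus's law, I₁ = I₀ cos²(18° − 0°) = I₀ cos²(18°) = 0.9045 I₀.
I₂ = I₁ cos²(63° − 18°) = 0.9045 I₀ · cos²(45°) = 0.4523 I₀.
After rotation:
I₁ = I₀ cos²(18° − 0°) = I₀ cos²(18°) = 0.9045 I₀.
I₂ = I₁ cos²(82° − 18°) = 0.9045 I₀ · cos²(64°) = 0.1738 I₀.
Ratio = 0.1738 / 0.4523 = 0.3843.

I_new/I_old ≈ 0.384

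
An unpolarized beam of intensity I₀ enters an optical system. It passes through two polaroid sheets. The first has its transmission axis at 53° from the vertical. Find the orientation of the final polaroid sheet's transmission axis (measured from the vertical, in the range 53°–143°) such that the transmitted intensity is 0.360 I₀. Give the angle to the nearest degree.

Unpolarized light through the first polarizer → I₁ = ½ I₀, now polarized at 53°.
Need I₂/I₀ = 0.36, so cos²(θ − 53°) = 0.36 / 0.5 = 0.72.
θ − 53° = arccos(√0.72) = 31.9°, giving θ ≈ 53 + 31.9 = 84.9°.

θ ≈ 85°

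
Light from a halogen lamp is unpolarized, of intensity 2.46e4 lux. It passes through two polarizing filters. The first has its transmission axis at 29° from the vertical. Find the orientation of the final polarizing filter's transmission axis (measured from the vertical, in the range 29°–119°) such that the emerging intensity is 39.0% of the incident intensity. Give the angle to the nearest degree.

Unpolarized light through the first polarizer → I₁ = ½ I₀, now polarized at 29°.
Need I₂/I₀ = 0.39, so cos²(θ − 29°) = 0.39 / 0.5 = 0.78.
θ − 29° = arccos(√0.78) = 28.0°, giving θ ≈ 29 + 28.0 = 57.0°.

θ ≈ 57°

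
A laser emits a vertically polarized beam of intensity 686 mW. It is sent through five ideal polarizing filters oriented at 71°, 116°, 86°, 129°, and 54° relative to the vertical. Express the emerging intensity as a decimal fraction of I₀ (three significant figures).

I/I₀ ≈ 0.00142

I₁ = 686 mW · cos²(71°) = 72.71 mW.
I₂ = I₁ · cos²(45°) = 72.71 · 0.5 = 36.36 mW.
I₃ = I₂ · cos²(30°) = 36.36 · 0.75 = 27.27 mW.
I₄ = I₃ · cos²(43°) = 27.27 · 0.5349 = 14.58 mW.
I₅ = I₄ · cos²(75°) = 14.58 · 0.06699 = 0.977 mW.
Transmitted fraction = 0.001424.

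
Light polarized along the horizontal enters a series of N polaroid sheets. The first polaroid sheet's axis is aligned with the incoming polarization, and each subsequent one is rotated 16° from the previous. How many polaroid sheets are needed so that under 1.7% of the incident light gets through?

First polarizer is aligned with the polarization: full transmission.
Each further stage multiplies by cos²(16°) = 0.924.
After N polarizers: T = 0.924^(N−1). Require T < 0.017 ⇒ N−1 > ln(0.017)/ln(0.924) = 51.57, so N−1 ≥ 52 and N = 53.
Check: N=53 gives T = 0.01643 < 0.017; N=52 gives T = 0.01778.

N = 53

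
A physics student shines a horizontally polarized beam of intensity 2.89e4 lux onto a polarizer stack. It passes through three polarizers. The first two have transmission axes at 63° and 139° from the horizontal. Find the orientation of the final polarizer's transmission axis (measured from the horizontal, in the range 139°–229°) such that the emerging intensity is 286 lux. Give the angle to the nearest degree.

θ ≈ 164°

By Malus's law, I₁ = I₀ cos²(63° − 0°) = I₀ cos²(63°) = 0.2061 I₀.
I₂ = I₁ cos²(139° − 63°) = 0.2061 I₀ · cos²(76°) = 0.01206 I₀.
Target fraction: 286 / 2.89e4 lux = 0.009896 of I₀.
Need I₃/I₀ = 0.009896, so cos²(θ − 139°) = 0.009896 / 0.01206 = 0.8204.
θ − 139° = arccos(√0.8204) = 25.1°, giving θ ≈ 139 + 25.1 = 164.1°.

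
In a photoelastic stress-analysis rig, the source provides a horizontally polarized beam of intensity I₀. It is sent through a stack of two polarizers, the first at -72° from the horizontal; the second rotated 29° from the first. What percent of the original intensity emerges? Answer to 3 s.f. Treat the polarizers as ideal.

≈ 7.30%

I₁ = I₀ cos²(-72° − 0°) = I₀ cos²(72°) = 0.09549 I₀.
I₂ = I₁ cos²(29°) = 0.09549 · 0.765 I₀ = 0.07305 I₀.
That is 7.305% of the incident intensity.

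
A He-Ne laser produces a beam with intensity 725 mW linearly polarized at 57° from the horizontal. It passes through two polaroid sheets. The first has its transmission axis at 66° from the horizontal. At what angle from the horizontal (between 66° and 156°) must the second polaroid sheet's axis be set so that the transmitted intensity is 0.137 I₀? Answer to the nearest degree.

I₁ = I₀ cos²(66° − 57°) = I₀ cos²(9°) = 0.9755 I₀.
Need I₂/I₀ = 0.137, so cos²(θ − 66°) = 0.137 / 0.9755 = 0.1404.
θ − 66° = arccos(√0.1404) = 68.0°, giving θ ≈ 66 + 68.0 = 134.0°.

θ ≈ 134°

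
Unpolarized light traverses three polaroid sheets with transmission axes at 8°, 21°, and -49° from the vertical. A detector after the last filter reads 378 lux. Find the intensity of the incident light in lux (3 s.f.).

Unpolarized light through the first polarizer → I₁ = ½ I₀, now polarized at 8°.
I₂ = I₁ cos²(21° − 8°) = 0.5 I₀ · cos²(13°) = 0.4747 I₀.
I₃ = I₂ cos²(-49° − 21°) = 0.4747 I₀ · cos²(70°) = 0.05553 I₀.
So 378 lux = 0.05553 I₀, giving I₀ = 378/0.05553 = 6807 lux.

I₀ ≈ 6810 lux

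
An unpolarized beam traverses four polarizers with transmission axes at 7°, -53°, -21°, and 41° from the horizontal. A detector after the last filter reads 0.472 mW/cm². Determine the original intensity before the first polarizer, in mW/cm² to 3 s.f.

Unpolarized light through the first polarizer → I₁ = ½ I₀, now polarized at 7°.
I₂ = I₁ cos²(-53° − 7°) = 0.5 I₀ · cos²(60°) = 0.125 I₀.
I₃ = I₂ cos²(-21° + 53°) = 0.125 I₀ · cos²(32°) = 0.0899 I₀.
I₄ = I₃ cos²(41° + 21°) = 0.0899 I₀ · cos²(62°) = 0.01981 I₀.
So 0.472 mW/cm² = 0.01981 I₀, giving I₀ = 0.472/0.01981 = 23.82 mW/cm².

I₀ ≈ 23.8 mW/cm²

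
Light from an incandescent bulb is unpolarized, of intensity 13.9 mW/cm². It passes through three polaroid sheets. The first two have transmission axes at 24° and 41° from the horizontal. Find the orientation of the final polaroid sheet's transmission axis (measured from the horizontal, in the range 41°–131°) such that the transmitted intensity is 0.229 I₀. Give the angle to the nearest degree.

θ ≈ 86°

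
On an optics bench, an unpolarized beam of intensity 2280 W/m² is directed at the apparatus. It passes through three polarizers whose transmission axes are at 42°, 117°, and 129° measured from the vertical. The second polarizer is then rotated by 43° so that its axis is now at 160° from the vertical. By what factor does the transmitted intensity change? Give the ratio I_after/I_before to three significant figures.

Before rotation:
Unpolarized light through the first polarizer → I₁ = ½ I₀, now polarized at 42°.
I₂ = I₁ cos²(117° − 42°) = 0.5 I₀ · cos²(75°) = 0.03349 I₀.
I₃ = I₂ cos²(129° − 117°) = 0.03349 I₀ · cos²(12°) = 0.03205 I₀.
After rotation:
Unpolarized light through the first polarizer → I₁ = ½ I₀, now polarized at 42°.
Angle between axes 1 and 2: 62°. I₂ = 0.5 I₀ · cos²(62°) = 0.1102 I₀.
I₃ = I₂ cos²(129° − 160°) = 0.1102 I₀ · cos²(31°) = 0.08097 I₀.
Ratio = 0.08097 / 0.03205 = 2.527.

I_new/I_old ≈ 2.53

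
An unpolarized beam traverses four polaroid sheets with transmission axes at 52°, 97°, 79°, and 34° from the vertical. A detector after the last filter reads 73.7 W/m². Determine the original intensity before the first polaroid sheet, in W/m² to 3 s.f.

Unpolarized light through the first polarizer → I₁ = ½ I₀, now polarized at 52°.
I₂ = I₁ cos²(97° − 52°) = 0.5 I₀ · cos²(45°) = 0.25 I₀.
I₃ = I₂ cos²(79° − 97°) = 0.25 I₀ · cos²(18°) = 0.2261 I₀.
I₄ = I₃ cos²(34° − 79°) = 0.2261 I₀ · cos²(45°) = 0.1131 I₀.
So 73.7 W/m² = 0.1131 I₀, giving I₀ = 73.7/0.1131 = 651.8 W/m².

I₀ ≈ 652 W/m²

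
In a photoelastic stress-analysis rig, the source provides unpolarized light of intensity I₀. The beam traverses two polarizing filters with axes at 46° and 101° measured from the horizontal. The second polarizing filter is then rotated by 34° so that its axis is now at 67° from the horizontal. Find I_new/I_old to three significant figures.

I_new/I_old ≈ 2.65

Before rotation:
Unpolarized light through the first polarizer → I₁ = ½ I₀, now polarized at 46°.
I₂ = I₁ cos²(101° − 46°) = 0.5 I₀ · cos²(55°) = 0.1645 I₀.
After rotation:
Unpolarized light through the first polarizer → I₁ = ½ I₀, now polarized at 46°.
I₂ = I₁ cos²(67° − 46°) = 0.5 I₀ · cos²(21°) = 0.4358 I₀.
Ratio = 0.4358 / 0.1645 = 2.649.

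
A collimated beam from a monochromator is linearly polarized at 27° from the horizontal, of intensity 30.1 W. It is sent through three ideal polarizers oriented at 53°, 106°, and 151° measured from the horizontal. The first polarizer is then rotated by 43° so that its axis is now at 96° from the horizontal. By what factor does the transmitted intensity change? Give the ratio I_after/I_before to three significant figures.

Before rotation:
I₁ = I₀ cos²(53° − 27°) = I₀ cos²(26°) = 0.8078 I₀.
I₂ = I₁ cos²(106° − 53°) = 0.8078 I₀ · cos²(53°) = 0.2926 I₀.
I₃ = I₂ cos²(151° − 106°) = 0.2926 I₀ · cos²(45°) = 0.1463 I₀.
After rotation:
I₁ = I₀ cos²(96° − 27°) = I₀ cos²(69°) = 0.1284 I₀.
I₂ = I₁ cos²(106° − 96°) = 0.1284 I₀ · cos²(10°) = 0.1246 I₀.
I₃ = I₂ cos²(151° − 106°) = 0.1246 I₀ · cos²(45°) = 0.06228 I₀.
Ratio = 0.06228 / 0.1463 = 0.4257.

I_new/I_old ≈ 0.426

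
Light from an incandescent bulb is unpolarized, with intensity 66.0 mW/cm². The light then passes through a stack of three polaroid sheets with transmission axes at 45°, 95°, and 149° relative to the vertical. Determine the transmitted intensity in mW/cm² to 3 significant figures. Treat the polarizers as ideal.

I ≈ 4.71 mW/cm²

Unpolarized light through the first polarizer → I₁ = 66.0 mW/cm²/2 = 33 mW/cm², polarized at 45°.
I₂ = I₁ · cos²(50°) = 33 · 0.4132 = 13.63 mW/cm².
I₃ = I₂ · cos²(54°) = 13.63 · 0.3455 = 4.711 mW/cm².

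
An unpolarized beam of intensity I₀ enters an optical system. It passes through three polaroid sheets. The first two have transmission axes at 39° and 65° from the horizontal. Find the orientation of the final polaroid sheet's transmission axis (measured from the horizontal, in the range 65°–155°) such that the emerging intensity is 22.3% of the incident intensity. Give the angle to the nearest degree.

Unpolarized light through the first polarizer → I₁ = ½ I₀, now polarized at 39°.
I₂ = I₁ cos²(65° − 39°) = 0.5 I₀ · cos²(26°) = 0.4039 I₀.
Need I₃/I₀ = 0.223, so cos²(θ − 65°) = 0.223 / 0.4039 = 0.5521.
θ − 65° = arccos(√0.5521) = 42.0°, giving θ ≈ 65 + 42.0 = 107.0°.

θ ≈ 107°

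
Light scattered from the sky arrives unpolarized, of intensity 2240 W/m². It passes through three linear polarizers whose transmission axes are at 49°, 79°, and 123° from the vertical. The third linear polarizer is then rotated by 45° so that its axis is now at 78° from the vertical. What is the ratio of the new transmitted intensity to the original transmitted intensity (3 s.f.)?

I_new/I_old ≈ 1.93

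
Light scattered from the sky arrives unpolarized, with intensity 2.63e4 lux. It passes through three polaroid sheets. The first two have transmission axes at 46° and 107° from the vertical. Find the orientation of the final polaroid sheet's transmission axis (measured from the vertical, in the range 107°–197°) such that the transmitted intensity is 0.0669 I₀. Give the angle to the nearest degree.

θ ≈ 148°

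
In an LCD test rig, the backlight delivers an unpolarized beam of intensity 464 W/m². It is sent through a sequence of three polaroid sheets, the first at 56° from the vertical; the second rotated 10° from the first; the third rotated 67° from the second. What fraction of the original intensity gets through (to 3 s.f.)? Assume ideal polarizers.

I/I₀ ≈ 0.0740

Unpolarized light through the first polarizer → I₁ = 464 W/m²/2 = 232 W/m², polarized at 56°.
I₂ = I₁ · cos²(10°) = 232 · 0.9698 = 225 W/m².
I₃ = I₂ · cos²(67°) = 225 · 0.1527 = 34.35 W/m².
Transmitted fraction = 0.07403.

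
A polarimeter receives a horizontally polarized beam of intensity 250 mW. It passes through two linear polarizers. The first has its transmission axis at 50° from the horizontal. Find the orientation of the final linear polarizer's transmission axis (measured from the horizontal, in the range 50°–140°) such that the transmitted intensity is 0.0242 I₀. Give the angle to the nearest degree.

θ ≈ 126°

By Malus's law, I₁ = I₀ cos²(50° − 0°) = I₀ cos²(50°) = 0.4132 I₀.
Need I₂/I₀ = 0.0242, so cos²(θ − 50°) = 0.0242 / 0.4132 = 0.05857.
θ − 50° = arccos(√0.05857) = 76.0°, giving θ ≈ 50 + 76.0 = 126.0°.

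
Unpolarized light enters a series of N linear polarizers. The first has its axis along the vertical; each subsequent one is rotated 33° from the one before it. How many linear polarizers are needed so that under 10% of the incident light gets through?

N = 6

First polarizer halves the unpolarized light: factor 1/2.
Each further stage multiplies by cos²(33°) = 0.7034.
After N polarizers: T = 0.5·0.7034^(N−1). Require T < 0.10 ⇒ N−1 > ln(0.10/0.5)/ln(0.7034) = 4.57, so N−1 ≥ 5 and N = 6.
Check: N=6 gives T = 0.08608 < 0.10; N=5 gives T = 0.1224.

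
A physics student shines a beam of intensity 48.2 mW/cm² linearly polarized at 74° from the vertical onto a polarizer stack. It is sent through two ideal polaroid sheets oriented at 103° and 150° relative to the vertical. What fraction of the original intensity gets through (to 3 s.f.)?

By Malus's law, I₁ = 48.2 mW/cm² · cos²(29°) = 36.87 mW/cm².
I₂ = I₁ · cos²(47°) = 36.87 · 0.4651 = 17.15 mW/cm².
Transmitted fraction = 0.3558.

I/I₀ ≈ 0.356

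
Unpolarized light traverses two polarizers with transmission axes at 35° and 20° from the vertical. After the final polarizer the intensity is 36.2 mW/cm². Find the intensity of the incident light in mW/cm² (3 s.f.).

Unpolarized light through the first polarizer → I₁ = ½ I₀, now polarized at 35°.
I₂ = I₁ cos²(20° − 35°) = 0.5 I₀ · cos²(15°) = 0.4665 I₀.
So 36.2 mW/cm² = 0.4665 I₀, giving I₀ = 36.2/0.4665 = 77.6 mW/cm².

I₀ ≈ 77.6 mW/cm²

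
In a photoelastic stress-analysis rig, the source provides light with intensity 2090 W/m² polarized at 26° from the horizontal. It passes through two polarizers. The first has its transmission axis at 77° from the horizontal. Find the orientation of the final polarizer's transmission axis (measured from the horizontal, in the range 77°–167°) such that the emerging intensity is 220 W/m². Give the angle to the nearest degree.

By Malus's law, I₁ = I₀ cos²(77° − 26°) = I₀ cos²(51°) = 0.396 I₀.
Target fraction: 220 / 2090 W/m² = 0.1053 of I₀.
Need I₂/I₀ = 0.1053, so cos²(θ − 77°) = 0.1053 / 0.396 = 0.2658.
θ − 77° = arccos(√0.2658) = 59.0°, giving θ ≈ 77 + 59.0 = 136.0°.

θ ≈ 136°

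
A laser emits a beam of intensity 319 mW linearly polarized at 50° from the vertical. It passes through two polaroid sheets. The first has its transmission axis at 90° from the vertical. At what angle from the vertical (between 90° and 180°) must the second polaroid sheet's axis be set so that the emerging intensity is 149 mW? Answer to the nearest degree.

By Malus's law, I₁ = I₀ cos²(90° − 50°) = I₀ cos²(40°) = 0.5868 I₀.
Target fraction: 149 / 319 mW = 0.4671 of I₀.
Need I₂/I₀ = 0.4671, so cos²(θ − 90°) = 0.4671 / 0.5868 = 0.796.
θ − 90° = arccos(√0.796) = 26.9°, giving θ ≈ 90 + 26.9 = 116.9°.

θ ≈ 117°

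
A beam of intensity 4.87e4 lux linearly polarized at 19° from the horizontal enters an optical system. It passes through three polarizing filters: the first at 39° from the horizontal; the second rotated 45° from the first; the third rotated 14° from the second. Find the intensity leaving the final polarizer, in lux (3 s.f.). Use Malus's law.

By Malus's law, I₁ = 4.87e4 lux · cos²(20°) = 4.3e+04 lux.
I₂ = I₁ · cos²(45°) = 4.3e+04 · 0.5 = 2.15e+04 lux.
I₃ = I₂ · cos²(14°) = 2.15e+04 · 0.9415 = 2.024e+04 lux.

I ≈ 2.02e4 lux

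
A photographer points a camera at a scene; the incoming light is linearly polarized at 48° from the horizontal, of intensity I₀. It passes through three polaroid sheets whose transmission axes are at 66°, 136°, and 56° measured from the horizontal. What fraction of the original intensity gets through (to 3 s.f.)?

≈ 0.00319 I₀

I₁ = I₀ cos²(66° − 48°) = I₀ cos²(18°) = 0.9045 I₀.
I₂ = I₁ cos²(136° − 66°) = 0.9045 I₀ · cos²(70°) = 0.1058 I₀.
I₃ = I₂ cos²(56° − 136°) = 0.1058 I₀ · cos²(80°) = 0.00319 I₀.
Transmitted fraction = 0.00319.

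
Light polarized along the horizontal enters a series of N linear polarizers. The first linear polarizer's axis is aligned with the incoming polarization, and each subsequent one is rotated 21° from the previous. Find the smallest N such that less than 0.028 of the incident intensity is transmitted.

N = 28

First polarizer is aligned with the polarization: full transmission.
Each further stage multiplies by cos²(21°) = 0.8716.
After N polarizers: T = 0.8716^(N−1). Require T < 0.028 ⇒ N−1 > ln(0.028)/ln(0.8716) = 26.01, so N−1 ≥ 27 and N = 28.
Check: N=28 gives T = 0.02445 < 0.028; N=27 gives T = 0.02805.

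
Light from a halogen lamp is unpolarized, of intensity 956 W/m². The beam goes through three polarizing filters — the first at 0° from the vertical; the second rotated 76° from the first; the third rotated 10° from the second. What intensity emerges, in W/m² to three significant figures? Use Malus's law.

I ≈ 27.1 W/m²

Unpolarized light through the first polarizer → I₁ = 956 W/m²/2 = 478 W/m², polarized at 0°.
I₂ = I₁ · cos²(76°) = 478 · 0.05853 = 27.98 W/m².
I₃ = I₂ · cos²(10°) = 27.98 · 0.9698 = 27.13 W/m².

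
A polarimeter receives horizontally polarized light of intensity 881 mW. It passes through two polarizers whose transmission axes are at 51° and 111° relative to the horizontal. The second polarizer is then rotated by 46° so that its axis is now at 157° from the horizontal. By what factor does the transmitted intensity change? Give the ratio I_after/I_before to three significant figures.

I_new/I_old ≈ 0.304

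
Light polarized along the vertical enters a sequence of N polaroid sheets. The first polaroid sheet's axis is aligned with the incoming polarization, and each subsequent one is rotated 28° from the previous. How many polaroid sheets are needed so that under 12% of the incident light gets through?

First polarizer is aligned with the polarization: full transmission.
Each further stage multiplies by cos²(28°) = 0.7796.
After N polarizers: T = 0.7796^(N−1). Require T < 0.12 ⇒ N−1 > ln(0.12)/ln(0.7796) = 8.52, so N−1 ≥ 9 and N = 10.
Check: N=10 gives T = 0.1064 < 0.12; N=9 gives T = 0.1364.

N = 10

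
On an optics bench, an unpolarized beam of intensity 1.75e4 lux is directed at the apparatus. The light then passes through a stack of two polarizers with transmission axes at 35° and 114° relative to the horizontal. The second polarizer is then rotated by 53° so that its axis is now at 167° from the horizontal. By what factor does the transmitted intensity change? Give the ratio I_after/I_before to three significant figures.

Before rotation:
Unpolarized light through the first polarizer → I₁ = ½ I₀, now polarized at 35°.
I₂ = I₁ cos²(114° − 35°) = 0.5 I₀ · cos²(79°) = 0.0182 I₀.
After rotation:
Unpolarized light through the first polarizer → I₁ = ½ I₀, now polarized at 35°.
Angle between axes 1 and 2: 48°. I₂ = 0.5 I₀ · cos²(48°) = 0.2239 I₀.
Ratio = 0.2239 / 0.0182 = 12.3.

I_new/I_old ≈ 12.3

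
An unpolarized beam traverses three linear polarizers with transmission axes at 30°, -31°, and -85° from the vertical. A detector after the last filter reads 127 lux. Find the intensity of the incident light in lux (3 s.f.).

I₀ ≈ 3130 lux

Unpolarized light through the first polarizer → I₁ = ½ I₀, now polarized at 30°.
I₂ = I₁ cos²(-31° − 30°) = 0.5 I₀ · cos²(61°) = 0.1175 I₀.
I₃ = I₂ cos²(-85° + 31°) = 0.1175 I₀ · cos²(54°) = 0.0406 I₀.
So 127 lux = 0.0406 I₀, giving I₀ = 127/0.0406 = 3128 lux.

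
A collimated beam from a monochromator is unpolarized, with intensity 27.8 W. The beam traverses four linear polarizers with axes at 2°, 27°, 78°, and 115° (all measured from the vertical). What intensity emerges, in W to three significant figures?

Unpolarized light through the first polarizer → I₁ = 27.8 W/2 = 13.9 W, polarized at 2°.
I₂ = I₁ · cos²(25°) = 13.9 · 0.8214 = 11.42 W.
I₃ = I₂ · cos²(51°) = 11.42 · 0.396 = 4.522 W.
I₄ = I₃ · cos²(37°) = 4.522 · 0.6378 = 2.884 W.

I ≈ 2.88 W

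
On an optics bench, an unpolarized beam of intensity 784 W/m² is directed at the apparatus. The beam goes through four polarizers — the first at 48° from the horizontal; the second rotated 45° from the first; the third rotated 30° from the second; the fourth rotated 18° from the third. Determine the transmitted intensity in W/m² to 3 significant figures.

Unpolarized light through the first polarizer → I₁ = 784 W/m²/2 = 392 W/m², polarized at 48°.
I₂ = I₁ · cos²(45°) = 392 · 0.5 = 196 W/m².
I₃ = I₂ · cos²(30°) = 196 · 0.75 = 147 W/m².
I₄ = I₃ · cos²(18°) = 147 · 0.9045 = 133 W/m².

I ≈ 133 W/m²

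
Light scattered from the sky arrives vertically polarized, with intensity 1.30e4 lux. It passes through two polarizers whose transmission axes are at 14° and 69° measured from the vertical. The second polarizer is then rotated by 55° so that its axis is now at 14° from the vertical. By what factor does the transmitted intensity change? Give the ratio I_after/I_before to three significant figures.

I_new/I_old ≈ 3.04

Before rotation:
By Malus's law, I₁ = I₀ cos²(14° − 0°) = I₀ cos²(14°) = 0.9415 I₀.
I₂ = I₁ cos²(69° − 14°) = 0.9415 I₀ · cos²(55°) = 0.3097 I₀.
After rotation:
I₁ = I₀ cos²(14° − 0°) = I₀ cos²(14°) = 0.9415 I₀.
I₂ = I₁ cos²(14° − 14°) = 0.9415 I₀ · cos²(0°) = 0.9415 I₀.
Ratio = 0.9415 / 0.3097 = 3.04.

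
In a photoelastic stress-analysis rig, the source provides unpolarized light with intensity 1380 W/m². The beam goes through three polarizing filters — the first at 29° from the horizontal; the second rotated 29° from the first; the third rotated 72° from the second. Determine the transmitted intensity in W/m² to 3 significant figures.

I ≈ 50.4 W/m²

Unpolarized light through the first polarizer → I₁ = 1380 W/m²/2 = 690 W/m², polarized at 29°.
I₂ = I₁ · cos²(29°) = 690 · 0.765 = 527.8 W/m².
I₃ = I₂ · cos²(72°) = 527.8 · 0.09549 = 50.4 W/m².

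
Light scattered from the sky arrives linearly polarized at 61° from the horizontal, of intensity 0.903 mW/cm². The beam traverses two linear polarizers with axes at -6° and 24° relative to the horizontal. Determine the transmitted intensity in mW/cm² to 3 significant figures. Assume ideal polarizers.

By Malus's law, I₁ = 0.903 mW/cm² · cos²(67°) = 0.1379 mW/cm².
I₂ = I₁ · cos²(30°) = 0.1379 · 0.75 = 0.1034 mW/cm².

I ≈ 0.103 mW/cm²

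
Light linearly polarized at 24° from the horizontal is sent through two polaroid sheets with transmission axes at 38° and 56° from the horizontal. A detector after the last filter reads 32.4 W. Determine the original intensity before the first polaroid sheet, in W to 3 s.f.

I₁ = I₀ cos²(38° − 24°) = I₀ cos²(14°) = 0.9415 I₀.
I₂ = I₁ cos²(56° − 38°) = 0.9415 I₀ · cos²(18°) = 0.8516 I₀.
So 32.4 W = 0.8516 I₀, giving I₀ = 32.4/0.8516 = 38.05 W.

I₀ ≈ 38.0 W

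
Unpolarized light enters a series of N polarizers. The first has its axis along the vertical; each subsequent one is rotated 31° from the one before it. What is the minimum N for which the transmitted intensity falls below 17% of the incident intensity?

First polarizer halves the unpolarized light: factor 1/2.
Each further stage multiplies by cos²(31°) = 0.7347.
After N polarizers: T = 0.5·0.7347^(N−1). Require T < 0.17 ⇒ N−1 > ln(0.17/0.5)/ln(0.7347) = 3.50, so N−1 ≥ 4 and N = 5.
Check: N=5 gives T = 0.1457 < 0.17; N=4 gives T = 0.1983.

N = 5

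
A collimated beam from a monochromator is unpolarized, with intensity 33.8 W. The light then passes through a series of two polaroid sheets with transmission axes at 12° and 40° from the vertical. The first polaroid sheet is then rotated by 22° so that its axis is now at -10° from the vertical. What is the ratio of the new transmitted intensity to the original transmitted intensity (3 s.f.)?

Before rotation:
Unpolarized light through the first polarizer → I₁ = ½ I₀, now polarized at 12°.
I₂ = I₁ cos²(40° − 12°) = 0.5 I₀ · cos²(28°) = 0.3898 I₀.
After rotation:
Unpolarized light through the first polarizer → I₁ = ½ I₀, now polarized at -10°.
I₂ = I₁ cos²(40° + 10°) = 0.5 I₀ · cos²(50°) = 0.2066 I₀.
Ratio = 0.2066 / 0.3898 = 0.53.

I_new/I_old ≈ 0.530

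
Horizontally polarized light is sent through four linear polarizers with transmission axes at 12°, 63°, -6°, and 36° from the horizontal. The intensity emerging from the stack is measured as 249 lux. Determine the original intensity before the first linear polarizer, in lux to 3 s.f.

I₀ ≈ 9260 lux

By Malus's law, I₁ = I₀ cos²(12° − 0°) = I₀ cos²(12°) = 0.9568 I₀.
I₂ = I₁ cos²(63° − 12°) = 0.9568 I₀ · cos²(51°) = 0.3789 I₀.
I₃ = I₂ cos²(-6° − 63°) = 0.3789 I₀ · cos²(69°) = 0.04866 I₀.
I₄ = I₃ cos²(36° + 6°) = 0.04866 I₀ · cos²(42°) = 0.02688 I₀.
So 249 lux = 0.02688 I₀, giving I₀ = 249/0.02688 = 9265 lux.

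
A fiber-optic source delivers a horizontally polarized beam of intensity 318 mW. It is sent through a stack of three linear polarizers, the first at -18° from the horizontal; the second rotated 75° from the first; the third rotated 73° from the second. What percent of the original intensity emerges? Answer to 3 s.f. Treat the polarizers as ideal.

I₁ = 318 mW · cos²(18°) = 287.6 mW.
I₂ = I₁ · cos²(75°) = 287.6 · 0.06699 = 19.27 mW.
I₃ = I₂ · cos²(73°) = 19.27 · 0.08548 = 1.647 mW.
That is 0.5179% of the incident intensity.

≈ 0.518%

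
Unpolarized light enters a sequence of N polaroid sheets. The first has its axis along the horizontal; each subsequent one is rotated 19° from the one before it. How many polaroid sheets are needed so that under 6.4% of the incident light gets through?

First polarizer halves the unpolarized light: factor 1/2.
Each further stage multiplies by cos²(19°) = 0.894.
After N polarizers: T = 0.5·0.894^(N−1). Require T < 0.064 ⇒ N−1 > ln(0.064/0.5)/ln(0.894) = 18.35, so N−1 ≥ 19 and N = 20.
Check: N=20 gives T = 0.05949 < 0.064; N=19 gives T = 0.06654.

N = 20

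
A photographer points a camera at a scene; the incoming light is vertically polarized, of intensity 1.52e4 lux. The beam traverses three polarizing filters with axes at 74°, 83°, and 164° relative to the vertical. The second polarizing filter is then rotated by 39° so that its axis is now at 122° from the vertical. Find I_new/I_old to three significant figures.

Before rotation:
By Malus's law, I₁ = I₀ cos²(74° − 0°) = I₀ cos²(74°) = 0.07598 I₀.
I₂ = I₁ cos²(83° − 74°) = 0.07598 I₀ · cos²(9°) = 0.07412 I₀.
I₃ = I₂ cos²(164° − 83°) = 0.07412 I₀ · cos²(81°) = 0.001814 I₀.
After rotation:
I₁ = I₀ cos²(74° − 0°) = I₀ cos²(74°) = 0.07598 I₀.
I₂ = I₁ cos²(122° − 74°) = 0.07598 I₀ · cos²(48°) = 0.03402 I₀.
I₃ = I₂ cos²(164° − 122°) = 0.03402 I₀ · cos²(42°) = 0.01879 I₀.
Ratio = 0.01879 / 0.001814 = 10.36.

I_new/I_old ≈ 10.4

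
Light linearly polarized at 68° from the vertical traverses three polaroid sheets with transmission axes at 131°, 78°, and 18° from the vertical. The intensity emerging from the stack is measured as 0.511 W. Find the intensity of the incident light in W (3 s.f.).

I₀ ≈ 27.4 W

I₁ = I₀ cos²(131° − 68°) = I₀ cos²(63°) = 0.2061 I₀.
I₂ = I₁ cos²(78° − 131°) = 0.2061 I₀ · cos²(53°) = 0.07465 I₀.
I₃ = I₂ cos²(18° − 78°) = 0.07465 I₀ · cos²(60°) = 0.01866 I₀.
So 0.511 W = 0.01866 I₀, giving I₀ = 0.511/0.01866 = 27.38 W.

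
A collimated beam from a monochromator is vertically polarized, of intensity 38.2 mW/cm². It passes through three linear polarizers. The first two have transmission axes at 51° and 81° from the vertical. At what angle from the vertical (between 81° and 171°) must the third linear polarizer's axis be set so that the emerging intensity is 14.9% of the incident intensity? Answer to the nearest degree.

I₁ = I₀ cos²(51° − 0°) = I₀ cos²(51°) = 0.396 I₀.
I₂ = I₁ cos²(81° − 51°) = 0.396 I₀ · cos²(30°) = 0.297 I₀.
Need I₃/I₀ = 0.149, so cos²(θ − 81°) = 0.149 / 0.297 = 0.5016.
θ − 81° = arccos(√0.5016) = 44.9°, giving θ ≈ 81 + 44.9 = 125.9°.

θ ≈ 126°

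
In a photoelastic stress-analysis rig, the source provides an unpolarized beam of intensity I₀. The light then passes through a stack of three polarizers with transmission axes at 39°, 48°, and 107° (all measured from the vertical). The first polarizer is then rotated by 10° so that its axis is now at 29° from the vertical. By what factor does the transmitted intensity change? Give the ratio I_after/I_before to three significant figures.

Before rotation:
Unpolarized light through the first polarizer → I₁ = ½ I₀, now polarized at 39°.
I₂ = I₁ cos²(48° − 39°) = 0.5 I₀ · cos²(9°) = 0.4878 I₀.
I₃ = I₂ cos²(107° − 48°) = 0.4878 I₀ · cos²(59°) = 0.1294 I₀.
After rotation:
Unpolarized light through the first polarizer → I₁ = ½ I₀, now polarized at 29°.
I₂ = I₁ cos²(48° − 29°) = 0.5 I₀ · cos²(19°) = 0.447 I₀.
I₃ = I₂ cos²(107° − 48°) = 0.447 I₀ · cos²(59°) = 0.1186 I₀.
Ratio = 0.1186 / 0.1294 = 0.9164.

I_new/I_old ≈ 0.916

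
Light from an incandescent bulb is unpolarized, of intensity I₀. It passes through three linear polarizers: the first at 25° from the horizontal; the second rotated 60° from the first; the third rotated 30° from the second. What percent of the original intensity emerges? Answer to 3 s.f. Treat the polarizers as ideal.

≈ 9.38%

Unpolarized light through the first polarizer → I₁ = ½ I₀, now polarized at 25°.
I₂ = I₁ cos²(60°) = 0.5 · 0.25 I₀ = 0.125 I₀.
I₃ = I₂ cos²(30°) = 0.125 · 0.75 I₀ = 0.09375 I₀.
That is 9.375% of the incident intensity.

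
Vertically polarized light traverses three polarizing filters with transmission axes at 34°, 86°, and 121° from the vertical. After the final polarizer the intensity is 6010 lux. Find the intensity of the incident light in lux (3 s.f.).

By Malus's law, I₁ = I₀ cos²(34° − 0°) = I₀ cos²(34°) = 0.6873 I₀.
I₂ = I₁ cos²(86° − 34°) = 0.6873 I₀ · cos²(52°) = 0.2605 I₀.
I₃ = I₂ cos²(121° − 86°) = 0.2605 I₀ · cos²(35°) = 0.1748 I₀.
So 6010 lux = 0.1748 I₀, giving I₀ = 6010/0.1748 = 3.438e+04 lux.

I₀ ≈ 3.44e4 lux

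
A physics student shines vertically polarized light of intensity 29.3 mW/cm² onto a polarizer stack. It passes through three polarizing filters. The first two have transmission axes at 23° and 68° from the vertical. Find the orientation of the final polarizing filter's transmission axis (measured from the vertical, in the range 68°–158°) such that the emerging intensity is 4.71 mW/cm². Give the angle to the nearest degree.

By Malus's law, I₁ = I₀ cos²(23° − 0°) = I₀ cos²(23°) = 0.8473 I₀.
I₂ = I₁ cos²(68° − 23°) = 0.8473 I₀ · cos²(45°) = 0.4237 I₀.
Target fraction: 4.71 / 29.3 mW/cm² = 0.1608 of I₀.
Need I₃/I₀ = 0.1608, so cos²(θ − 68°) = 0.1608 / 0.4237 = 0.3794.
θ − 68° = arccos(√0.3794) = 52.0°, giving θ ≈ 68 + 52.0 = 120.0°.

θ ≈ 120°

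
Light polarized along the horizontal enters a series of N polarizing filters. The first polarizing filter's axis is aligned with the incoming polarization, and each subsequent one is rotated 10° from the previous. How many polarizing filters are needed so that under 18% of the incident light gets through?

First polarizer is aligned with the polarization: full transmission.
Each further stage multiplies by cos²(10°) = 0.9698.
After N polarizers: T = 0.9698^(N−1). Require T < 0.18 ⇒ N−1 > ln(0.18)/ln(0.9698) = 56.01, so N−1 ≥ 57 and N = 58.
Check: N=58 gives T = 0.1746 < 0.18; N=57 gives T = 0.18.

N = 58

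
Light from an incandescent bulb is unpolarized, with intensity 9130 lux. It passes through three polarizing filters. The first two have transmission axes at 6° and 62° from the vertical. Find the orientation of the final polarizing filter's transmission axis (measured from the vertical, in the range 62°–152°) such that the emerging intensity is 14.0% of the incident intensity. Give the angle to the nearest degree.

θ ≈ 81°

Unpolarized light through the first polarizer → I₁ = ½ I₀, now polarized at 6°.
I₂ = I₁ cos²(62° − 6°) = 0.5 I₀ · cos²(56°) = 0.1563 I₀.
Need I₃/I₀ = 0.14, so cos²(θ − 62°) = 0.14 / 0.1563 = 0.8954.
θ − 62° = arccos(√0.8954) = 18.9°, giving θ ≈ 62 + 18.9 = 80.9°.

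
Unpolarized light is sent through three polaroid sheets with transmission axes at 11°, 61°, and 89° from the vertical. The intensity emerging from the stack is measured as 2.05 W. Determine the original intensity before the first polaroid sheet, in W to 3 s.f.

I₀ ≈ 12.7 W

Unpolarized light through the first polarizer → I₁ = ½ I₀, now polarized at 11°.
I₂ = I₁ cos²(61° − 11°) = 0.5 I₀ · cos²(50°) = 0.2066 I₀.
I₃ = I₂ cos²(89° − 61°) = 0.2066 I₀ · cos²(28°) = 0.1611 I₀.
So 2.05 W = 0.1611 I₀, giving I₀ = 2.05/0.1611 = 12.73 W.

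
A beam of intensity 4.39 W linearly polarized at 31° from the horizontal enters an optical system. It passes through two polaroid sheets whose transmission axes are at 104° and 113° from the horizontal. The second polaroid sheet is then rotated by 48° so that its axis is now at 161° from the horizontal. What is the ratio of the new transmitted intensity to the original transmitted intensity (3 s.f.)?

I_new/I_old ≈ 0.304

Before rotation:
I₁ = I₀ cos²(104° − 31°) = I₀ cos²(73°) = 0.08548 I₀.
I₂ = I₁ cos²(113° − 104°) = 0.08548 I₀ · cos²(9°) = 0.08339 I₀.
After rotation:
I₁ = I₀ cos²(104° − 31°) = I₀ cos²(73°) = 0.08548 I₀.
I₂ = I₁ cos²(161° − 104°) = 0.08548 I₀ · cos²(57°) = 0.02536 I₀.
Ratio = 0.02536 / 0.08339 = 0.3041.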